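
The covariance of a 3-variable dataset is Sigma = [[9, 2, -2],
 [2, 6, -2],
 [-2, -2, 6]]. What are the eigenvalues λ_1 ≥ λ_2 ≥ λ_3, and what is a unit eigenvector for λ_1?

Step 1 — characteristic polynomial p(λ) = det(λI - Sigma) = λ³ - tr·λ² + c_1·λ - det, where tr = trace, c_1 = sum of the principal 2×2 minors, det = det(Sigma):
  tr = 9 + 6 + 6 = 21,
  c_1 = (9·6 - (2)²) + (9·6 - (-2)²) + (6·6 - (-2)²) = 50 + 50 + 32 = 132,
  det = 9·(6·6 - (-2)²) - (2)·((2)·6 - (-2)·(-2)) + (-2)·((2)·(-2) - 6·(-2)) = 9·(32) - (2)·(8) + (-2)·(8) = 256.
  So p(λ) = λ³ - 21λ² + 132λ - 256.
Step 2 — look for an integer root (rational root theorem: any rational root is an integer divisor of 256). Testing λ = 4:
  p(4) = 64 - 336 + 528 - 256 = 0  ✓
  Dividing out (λ - 4): p(λ) = (λ - 4)(λ² - 17λ + 64).
Step 3 — remaining eigenvalues from the quadratic λ² - 17λ + 64 = 0:
  Δ = 17² - 4·64 = 289 - 256 = 33,  λ = (17 ± √33)/2 = (17 ± 5.7446)/2 ≈ 11.3723 or 5.6277.
  Sorted: λ_1 = 11.3723,  λ_2 = 5.6277,  λ_3 = 4  (check: sum = 21 = tr ✓).

Step 4 — unit eigenvector for λ_1 ≈ 11.3723: v spans the null space of (Sigma - λ_1 I), whose rows are
  r_1 = (-2.3723, 2, -2),  r_2 = (2, -5.3723, -2),  r_3 = (-2, -2, -5.3723).
  v is orthogonal to every row, so take v ∝ r_1 × r_2 = ((2)·(-2) - (-2)·(-5.3723), (-2)·(2) - (-2.3723)·(-2), (-2.3723)·(-5.3723) - (2)·(2)) ≈ (-14.7446, -8.7446, 8.7446).
  Rescale (multiply by -1 so the first nonzero entry is positive): u = (14.7446, 8.7446, -8.7446).
  ||u|| = √((14.7446)² + (8.7446)² + (-8.7446)²) = √(370.3369) ≈ 19.2441,  v_1 = u/||u|| ≈ (0.7662, 0.4544, -0.4544) (||v_1|| = 1).

λ_1 = 11.3723,  λ_2 = 5.6277,  λ_3 = 4;  v_1 ≈ (0.7662, 0.4544, -0.4544)


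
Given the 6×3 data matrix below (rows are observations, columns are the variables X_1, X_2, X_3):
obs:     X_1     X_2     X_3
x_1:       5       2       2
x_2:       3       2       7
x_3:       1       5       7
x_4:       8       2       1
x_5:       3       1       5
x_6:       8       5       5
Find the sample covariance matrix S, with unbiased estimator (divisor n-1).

Step 1 — column means:
  mean(X_1) = (5 + 3 + 1 + 8 + 3 + 8) / 6 = 28/6 = 4.6667
  mean(X_2) = (2 + 2 + 5 + 2 + 1 + 5) / 6 = 17/6 = 2.8333
  mean(X_3) = (2 + 7 + 7 + 1 + 5 + 5) / 6 = 27/6 = 4.5

Step 2 — sample covariance S[i,j] = (1/(n-1)) · Σ_k (x_{k,i} - mean_i) · (x_{k,j} - mean_j), with n-1 = 5.
  S[X_1,X_1] = ((0.3333)·(0.3333) + (-1.6667)·(-1.6667) + (-3.6667)·(-3.6667) + (3.3333)·(3.3333) + (-1.6667)·(-1.6667) + (3.3333)·(3.3333)) / 5 = 41.3333/5 = 8.2667
  S[X_1,X_2] = ((0.3333)·(-0.8333) + (-1.6667)·(-0.8333) + (-3.6667)·(2.1667) + (3.3333)·(-0.8333) + (-1.6667)·(-1.8333) + (3.3333)·(2.1667)) / 5 = 0.6667/5 = 0.1333
  S[X_1,X_3] = ((0.3333)·(-2.5) + (-1.6667)·(2.5) + (-3.6667)·(2.5) + (3.3333)·(-3.5) + (-1.6667)·(0.5) + (3.3333)·(0.5)) / 5 = -25/5 = -5
  S[X_2,X_2] = ((-0.8333)·(-0.8333) + (-0.8333)·(-0.8333) + (2.1667)·(2.1667) + (-0.8333)·(-0.8333) + (-1.8333)·(-1.8333) + (2.1667)·(2.1667)) / 5 = 14.8333/5 = 2.9667
  S[X_2,X_3] = ((-0.8333)·(-2.5) + (-0.8333)·(2.5) + (2.1667)·(2.5) + (-0.8333)·(-3.5) + (-1.8333)·(0.5) + (2.1667)·(0.5)) / 5 = 8.5/5 = 1.7
  S[X_3,X_3] = ((-2.5)·(-2.5) + (2.5)·(2.5) + (2.5)·(2.5) + (-3.5)·(-3.5) + (0.5)·(0.5) + (0.5)·(0.5)) / 5 = 31.5/5 = 6.3

S is symmetric (S[j,i] = S[i,j]). Assembling:

S = [[8.2667, 0.1333, -5],
 [0.1333, 2.9667, 1.7],
 [-5, 1.7, 6.3]]


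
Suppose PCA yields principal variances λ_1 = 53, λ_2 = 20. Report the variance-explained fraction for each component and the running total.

Step 1 — total variance = trace(Sigma) = Σ λ_i = 53 + 20 = 73.

Step 2 — fraction explained by component i = λ_i / Σ λ:
  PC1: 53/73 = 0.726
  PC2: 20/73 = 0.274

Step 3 — cumulative fraction after k components = (λ_1 + ... + λ_k) / Σ λ:
  k = 1: 53/73 = 0.726
  k = 2: (53 + 20)/73 = 73/73 = 1

Summary (fraction, with percent):

explained: PC1 0.726 (72.6%), PC2 0.274 (27.4%);  cumulative: 0.726, 1


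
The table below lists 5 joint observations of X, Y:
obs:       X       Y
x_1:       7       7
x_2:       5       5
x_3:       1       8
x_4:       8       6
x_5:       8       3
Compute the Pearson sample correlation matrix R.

Step 1 — column means:
  mean(X) = (7 + 5 + 1 + 8 + 8) / 5 = 29/5 = 5.8
  mean(Y) = (7 + 5 + 8 + 6 + 3) / 5 = 29/5 = 5.8

Step 2 — sample variances and covariances s[i,j] = (1/(n-1)) · Σ_k (x_{k,i} - mean_i) · (x_{k,j} - mean_j), with n-1 = 4:
  s[X,X] = ((1.2)·(1.2) + (-0.8)·(-0.8) + (-4.8)·(-4.8) + (2.2)·(2.2) + (2.2)·(2.2)) / 4 = 34.8/4 = 8.7
  s[X,Y] = ((1.2)·(1.2) + (-0.8)·(-0.8) + (-4.8)·(2.2) + (2.2)·(0.2) + (2.2)·(-2.8)) / 4 = -14.2/4 = -3.55
  s[Y,Y] = ((1.2)·(1.2) + (-0.8)·(-0.8) + (2.2)·(2.2) + (0.2)·(0.2) + (-2.8)·(-2.8)) / 4 = 14.8/4 = 3.7
  Sample standard deviations s_i = √(s[i,i]):
  s(X) = √(8.7) = 2.9496
  s(Y) = √(3.7) = 1.9235

Step 3 — r_{ij} = s_{ij} / (s_i · s_j):
  r[X,X] = 1 (diagonal).
  r[X,Y] = -3.55 / (2.9496 · 1.9235) = -3.55 / 5.6736 = -0.6257
  r[Y,Y] = 1 (diagonal).

R is symmetric with unit diagonal. Assembling:

R = [[1, -0.6257],
 [-0.6257, 1]]


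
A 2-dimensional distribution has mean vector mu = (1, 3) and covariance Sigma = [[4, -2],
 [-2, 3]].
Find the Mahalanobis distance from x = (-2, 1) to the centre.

Step 1 — centre the observation: (x - mu) = (-3, -2).

Step 2 — invert Sigma. det(Sigma) = 4·3 - (-2)² = 8.
  Sigma^{-1} = (1/det) · [[d, -b], [-b, a]] = [[0.375, 0.25],
 [0.25, 0.5]].

Step 3 — form the quadratic (x - mu)^T · Sigma^{-1} · (x - mu):
  Sigma^{-1} · (x - mu) = (-1.625, -1.75).
  (x - mu)^T · [Sigma^{-1} · (x - mu)] = (-3)·(-1.625) + (-2)·(-1.75) = 8.375.

Step 4 — take square root: d = √(8.375) ≈ 2.894.

d(x, mu) = √(8.375) ≈ 2.894


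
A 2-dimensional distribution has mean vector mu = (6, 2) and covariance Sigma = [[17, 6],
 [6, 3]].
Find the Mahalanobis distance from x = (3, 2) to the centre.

Step 1 — centre the observation: (x - mu) = (-3, 0).

Step 2 — invert Sigma. det(Sigma) = 17·3 - (6)² = 15.
  Sigma^{-1} = (1/det) · [[d, -b], [-b, a]] = [[0.2, -0.4],
 [-0.4, 1.1333]].

Step 3 — form the quadratic (x - mu)^T · Sigma^{-1} · (x - mu):
  Sigma^{-1} · (x - mu) = (-0.6, 1.2).
  (x - mu)^T · [Sigma^{-1} · (x - mu)] = (-3)·(-0.6) + (0)·(1.2) = 1.8.

Step 4 — take square root: d = √(1.8) ≈ 1.3416.

d(x, mu) = √(1.8) ≈ 1.3416


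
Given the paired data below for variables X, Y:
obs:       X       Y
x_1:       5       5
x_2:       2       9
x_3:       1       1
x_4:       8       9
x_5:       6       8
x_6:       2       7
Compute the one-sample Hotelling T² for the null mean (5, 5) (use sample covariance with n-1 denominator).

Step 1 — sample mean vector:
  mean(X) = (5 + 2 + 1 + 8 + 6 + 2) / 6 = 24/6 = 4
  mean(Y) = (5 + 9 + 1 + 9 + 8 + 7) / 6 = 39/6 = 6.5
  x̄ = (4, 6.5),  deviation x̄ - mu_0 = (4, 6.5) - (5, 5) = (-1, 1.5).

Step 2 — sample covariance matrix, S[i,j] = (1/(n-1)) · Σ_k (x_{k,i} - mean_i) · (x_{k,j} - mean_j), divisor n-1 = 5:
  S[X,X] = ((1)·(1) + (-2)·(-2) + (-3)·(-3) + (4)·(4) + (2)·(2) + (-2)·(-2)) / 5 = 38/5 = 7.6
  S[X,Y] = ((1)·(-1.5) + (-2)·(2.5) + (-3)·(-5.5) + (4)·(2.5) + (2)·(1.5) + (-2)·(0.5)) / 5 = 22/5 = 4.4
  S[Y,Y] = ((-1.5)·(-1.5) + (2.5)·(2.5) + (-5.5)·(-5.5) + (2.5)·(2.5) + (1.5)·(1.5) + (0.5)·(0.5)) / 5 = 47.5/5 = 9.5
  S = [[7.6, 4.4],
 [4.4, 9.5]].

Step 3 — invert S. det(S) = 7.6·9.5 - (4.4)² = 52.84.
  S^{-1} = (1/det) · [[d, -b], [-b, a]] = [[0.1798, -0.0833],
 [-0.0833, 0.1438]].

Step 4 — quadratic form (x̄ - mu_0)^T · S^{-1} · (x̄ - mu_0):
  S^{-1} · (x̄ - mu_0) = (-0.3047, 0.299),
  (x̄ - mu_0)^T · [...] = (-1)·(-0.3047) + (1.5)·(0.299) = 0.7532.

Step 5 — scale by n: T² = 6 · 0.7532 = 4.5193.

T² ≈ 4.5193


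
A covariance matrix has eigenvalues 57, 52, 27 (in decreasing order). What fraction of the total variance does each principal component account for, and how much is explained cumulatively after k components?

Step 1 — total variance = trace(Sigma) = Σ λ_i = 57 + 52 + 27 = 136.

Step 2 — fraction explained by component i = λ_i / Σ λ:
  PC1: 57/136 = 0.4191
  PC2: 52/136 = 0.3824
  PC3: 27/136 = 0.1985

Step 3 — cumulative fraction after k components = (λ_1 + ... + λ_k) / Σ λ:
  k = 1: 57/136 = 0.4191
  k = 2: (57 + 52)/136 = 109/136 = 0.8015
  k = 3: (57 + 52 + 27)/136 = 136/136 = 1

Summary (fraction, with percent):

explained: PC1 0.4191 (41.91%), PC2 0.3824 (38.24%), PC3 0.1985 (19.85%);  cumulative: 0.4191, 0.8015, 1


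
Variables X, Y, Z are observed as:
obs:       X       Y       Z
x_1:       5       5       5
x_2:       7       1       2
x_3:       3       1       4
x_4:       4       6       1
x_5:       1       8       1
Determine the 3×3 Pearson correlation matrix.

Step 1 — column means:
  mean(X) = (5 + 7 + 3 + 4 + 1) / 5 = 20/5 = 4
  mean(Y) = (5 + 1 + 1 + 6 + 8) / 5 = 21/5 = 4.2
  mean(Z) = (5 + 2 + 4 + 1 + 1) / 5 = 13/5 = 2.6

Step 2 — sample variances and covariances s[i,j] = (1/(n-1)) · Σ_k (x_{k,i} - mean_i) · (x_{k,j} - mean_j), with n-1 = 4:
  s[X,X] = ((1)·(1) + (3)·(3) + (-1)·(-1) + (0)·(0) + (-3)·(-3)) / 4 = 20/4 = 5
  s[X,Y] = ((1)·(0.8) + (3)·(-3.2) + (-1)·(-3.2) + (0)·(1.8) + (-3)·(3.8)) / 4 = -17/4 = -4.25
  s[X,Z] = ((1)·(2.4) + (3)·(-0.6) + (-1)·(1.4) + (0)·(-1.6) + (-3)·(-1.6)) / 4 = 4/4 = 1
  s[Y,Y] = ((0.8)·(0.8) + (-3.2)·(-3.2) + (-3.2)·(-3.2) + (1.8)·(1.8) + (3.8)·(3.8)) / 4 = 38.8/4 = 9.7
  s[Y,Z] = ((0.8)·(2.4) + (-3.2)·(-0.6) + (-3.2)·(1.4) + (1.8)·(-1.6) + (3.8)·(-1.6)) / 4 = -9.6/4 = -2.4
  s[Z,Z] = ((2.4)·(2.4) + (-0.6)·(-0.6) + (1.4)·(1.4) + (-1.6)·(-1.6) + (-1.6)·(-1.6)) / 4 = 13.2/4 = 3.3
  Sample standard deviations s_i = √(s[i,i]):
  s(X) = √(5) = 2.2361
  s(Y) = √(9.7) = 3.1145
  s(Z) = √(3.3) = 1.8166

Step 3 — r_{ij} = s_{ij} / (s_i · s_j):
  r[X,X] = 1 (diagonal).
  r[X,Y] = -4.25 / (2.2361 · 3.1145) = -4.25 / 6.9642 = -0.6103
  r[X,Z] = 1 / (2.2361 · 1.8166) = 1 / 4.062 = 0.2462
  r[Y,Y] = 1 (diagonal).
  r[Y,Z] = -2.4 / (3.1145 · 1.8166) = -2.4 / 5.6577 = -0.4242
  r[Z,Z] = 1 (diagonal).

R is symmetric with unit diagonal. Assembling:

R = [[1, -0.6103, 0.2462],
 [-0.6103, 1, -0.4242],
 [0.2462, -0.4242, 1]]


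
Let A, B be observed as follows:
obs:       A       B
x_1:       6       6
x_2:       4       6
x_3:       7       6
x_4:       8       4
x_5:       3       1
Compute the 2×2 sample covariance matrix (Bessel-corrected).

Step 1 — column means:
  mean(A) = (6 + 4 + 7 + 8 + 3) / 5 = 28/5 = 5.6
  mean(B) = (6 + 6 + 6 + 4 + 1) / 5 = 23/5 = 4.6

Step 2 — sample covariance S[i,j] = (1/(n-1)) · Σ_k (x_{k,i} - mean_i) · (x_{k,j} - mean_j), with n-1 = 4.
  S[A,A] = ((0.4)·(0.4) + (-1.6)·(-1.6) + (1.4)·(1.4) + (2.4)·(2.4) + (-2.6)·(-2.6)) / 4 = 17.2/4 = 4.3
  S[A,B] = ((0.4)·(1.4) + (-1.6)·(1.4) + (1.4)·(1.4) + (2.4)·(-0.6) + (-2.6)·(-3.6)) / 4 = 8.2/4 = 2.05
  S[B,B] = ((1.4)·(1.4) + (1.4)·(1.4) + (1.4)·(1.4) + (-0.6)·(-0.6) + (-3.6)·(-3.6)) / 4 = 19.2/4 = 4.8

S is symmetric (S[j,i] = S[i,j]). Assembling:

S = [[4.3, 2.05],
 [2.05, 4.8]]


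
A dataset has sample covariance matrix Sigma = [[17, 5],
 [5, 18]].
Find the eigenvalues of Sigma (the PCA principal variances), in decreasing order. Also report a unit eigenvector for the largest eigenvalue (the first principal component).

Step 1 — characteristic polynomial of 2×2 Sigma:
  det(Sigma - λI) = λ² - trace · λ + det = 0.
  trace = 17 + 18 = 35, det = 17·18 - (5)² = 281.
Step 2 — discriminant:
  Δ = trace² - 4·det = 1225 - 1124 = 101.
Step 3 — eigenvalues:
  λ = (trace ± √Δ)/2 = (35 ± 10.0499)/2,
  λ_1 = 22.5249,  λ_2 = 12.4751.

Step 4 — unit eigenvector for λ_1: solve (Sigma - λ_1 I)v = 0. First row:
  (17 - 22.5249)·v_x + (5)·v_y = 0, i.e. (-5.5249)·v_x + (5)·v_y = 0,
  so v ∝ (b, λ_1 - a) = (5, 5.5249) = u.
  ||u|| = √((5)² + (5.5249)²) = √(55.5249) ≈ 7.4515,
  v_1 = u/||u|| ≈ (0.671, 0.7415) (||v_1|| = 1).

λ_1 = 22.5249,  λ_2 = 12.4751;  v_1 ≈ (0.671, 0.7415)


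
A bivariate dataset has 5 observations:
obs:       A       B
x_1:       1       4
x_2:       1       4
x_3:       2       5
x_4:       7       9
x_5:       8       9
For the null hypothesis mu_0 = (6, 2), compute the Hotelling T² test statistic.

Step 1 — sample mean vector:
  mean(A) = (1 + 1 + 2 + 7 + 8) / 5 = 19/5 = 3.8
  mean(B) = (4 + 4 + 5 + 9 + 9) / 5 = 31/5 = 6.2
  x̄ = (3.8, 6.2),  deviation x̄ - mu_0 = (3.8, 6.2) - (6, 2) = (-2.2, 4.2).

Step 2 — sample covariance matrix, S[i,j] = (1/(n-1)) · Σ_k (x_{k,i} - mean_i) · (x_{k,j} - mean_j), divisor n-1 = 4:
  S[A,A] = ((-2.8)·(-2.8) + (-2.8)·(-2.8) + (-1.8)·(-1.8) + (3.2)·(3.2) + (4.2)·(4.2)) / 4 = 46.8/4 = 11.7
  S[A,B] = ((-2.8)·(-2.2) + (-2.8)·(-2.2) + (-1.8)·(-1.2) + (3.2)·(2.8) + (4.2)·(2.8)) / 4 = 35.2/4 = 8.8
  S[B,B] = ((-2.2)·(-2.2) + (-2.2)·(-2.2) + (-1.2)·(-1.2) + (2.8)·(2.8) + (2.8)·(2.8)) / 4 = 26.8/4 = 6.7
  S = [[11.7, 8.8],
 [8.8, 6.7]].

Step 3 — invert S. det(S) = 11.7·6.7 - (8.8)² = 0.95.
  S^{-1} = (1/det) · [[d, -b], [-b, a]] = [[7.0526, -9.2632],
 [-9.2632, 12.3158]].

Step 4 — quadratic form (x̄ - mu_0)^T · S^{-1} · (x̄ - mu_0):
  S^{-1} · (x̄ - mu_0) = (-54.4211, 72.1053),
  (x̄ - mu_0)^T · [...] = (-2.2)·(-54.4211) + (4.2)·(72.1053) = 422.5684.

Step 5 — scale by n: T² = 5 · 422.5684 = 2112.8421.

T² ≈ 2112.8421


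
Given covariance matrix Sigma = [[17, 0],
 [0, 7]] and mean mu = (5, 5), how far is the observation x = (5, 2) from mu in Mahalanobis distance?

Step 1 — centre the observation: (x - mu) = (0, -3).

Step 2 — invert Sigma. det(Sigma) = 17·7 - (0)² = 119.
  Sigma^{-1} = (1/det) · [[d, -b], [-b, a]] = [[0.0588, 0],
 [0, 0.1429]].

Step 3 — form the quadratic (x - mu)^T · Sigma^{-1} · (x - mu):
  Sigma^{-1} · (x - mu) = (0, -0.4286).
  (x - mu)^T · [Sigma^{-1} · (x - mu)] = (0)·(0) + (-3)·(-0.4286) = 1.2857.

Step 4 — take square root: d = √(1.2857) ≈ 1.1339.

d(x, mu) = √(1.2857) ≈ 1.1339


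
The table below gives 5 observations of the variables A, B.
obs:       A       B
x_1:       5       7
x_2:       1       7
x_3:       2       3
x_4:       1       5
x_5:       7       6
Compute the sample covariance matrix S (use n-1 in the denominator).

Step 1 — column means:
  mean(A) = (5 + 1 + 2 + 1 + 7) / 5 = 16/5 = 3.2
  mean(B) = (7 + 7 + 3 + 5 + 6) / 5 = 28/5 = 5.6

Step 2 — sample covariance S[i,j] = (1/(n-1)) · Σ_k (x_{k,i} - mean_i) · (x_{k,j} - mean_j), with n-1 = 4.
  S[A,A] = ((1.8)·(1.8) + (-2.2)·(-2.2) + (-1.2)·(-1.2) + (-2.2)·(-2.2) + (3.8)·(3.8)) / 4 = 28.8/4 = 7.2
  S[A,B] = ((1.8)·(1.4) + (-2.2)·(1.4) + (-1.2)·(-2.6) + (-2.2)·(-0.6) + (3.8)·(0.4)) / 4 = 5.4/4 = 1.35
  S[B,B] = ((1.4)·(1.4) + (1.4)·(1.4) + (-2.6)·(-2.6) + (-0.6)·(-0.6) + (0.4)·(0.4)) / 4 = 11.2/4 = 2.8

S is symmetric (S[j,i] = S[i,j]). Assembling:

S = [[7.2, 1.35],
 [1.35, 2.8]]


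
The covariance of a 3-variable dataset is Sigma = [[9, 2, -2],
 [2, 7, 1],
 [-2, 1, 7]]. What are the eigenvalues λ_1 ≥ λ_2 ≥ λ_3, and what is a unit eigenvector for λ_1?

Step 1 — characteristic polynomial p(λ) = det(λI - Sigma) = λ³ - tr·λ² + c_1·λ - det, where tr = trace, c_1 = sum of the principal 2×2 minors, det = det(Sigma):
  tr = 9 + 7 + 7 = 23,
  c_1 = (9·7 - (2)²) + (9·7 - (-2)²) + (7·7 - (1)²) = 59 + 59 + 48 = 166,
  det = 9·(7·7 - (1)²) - (2)·((2)·7 - (1)·(-2)) + (-2)·((2)·(1) - 7·(-2)) = 9·(48) - (2)·(16) + (-2)·(16) = 368.
  So p(λ) = λ³ - 23λ² + 166λ - 368.
Step 2 — look for an integer root (rational root theorem: any rational root is an integer divisor of 368). Testing λ = 8:
  p(8) = 512 - 1472 + 1328 - 368 = 0  ✓
  Dividing out (λ - 8): p(λ) = (λ - 8)(λ² - 15λ + 46).
Step 3 — remaining eigenvalues from the quadratic λ² - 15λ + 46 = 0:
  Δ = 15² - 4·46 = 225 - 184 = 41,  λ = (15 ± √41)/2 = (15 ± 6.4031)/2 ≈ 10.7016 or 4.2984.
  Sorted: λ_1 = 10.7016,  λ_2 = 8,  λ_3 = 4.2984  (check: sum = 23 = tr ✓).

Step 4 — unit eigenvector for λ_1 ≈ 10.7016: v spans the null space of (Sigma - λ_1 I), whose rows are
  r_1 = (-1.7016, 2, -2),  r_2 = (2, -3.7016, 1),  r_3 = (-2, 1, -3.7016).
  v is orthogonal to every row, so take v ∝ r_1 × r_2 = ((2)·(1) - (-2)·(-3.7016), (-2)·(2) - (-1.7016)·(1), (-1.7016)·(-3.7016) - (2)·(2)) ≈ (-5.4031, -2.2984, 2.2984).
  Rescale (multiply by -1 so the first nonzero entry is positive): u = (5.4031, 2.2984, -2.2984).
  ||u|| = √((5.4031)² + (2.2984)² + (-2.2984)²) = √(39.7594) ≈ 6.3055,  v_1 = u/||u|| ≈ (0.8569, 0.3645, -0.3645) (||v_1|| = 1).

λ_1 = 10.7016,  λ_2 = 8,  λ_3 = 4.2984;  v_1 ≈ (0.8569, 0.3645, -0.3645)


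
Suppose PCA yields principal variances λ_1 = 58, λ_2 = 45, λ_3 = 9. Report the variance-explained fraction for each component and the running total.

Step 1 — total variance = trace(Sigma) = Σ λ_i = 58 + 45 + 9 = 112.

Step 2 — fraction explained by component i = λ_i / Σ λ:
  PC1: 58/112 = 0.5179
  PC2: 45/112 = 0.4018
  PC3: 9/112 = 0.0804

Step 3 — cumulative fraction after k components = (λ_1 + ... + λ_k) / Σ λ:
  k = 1: 58/112 = 0.5179
  k = 2: (58 + 45)/112 = 103/112 = 0.9196
  k = 3: (58 + 45 + 9)/112 = 112/112 = 1

Summary (fraction, with percent):

explained: PC1 0.5179 (51.79%), PC2 0.4018 (40.18%), PC3 0.0804 (8.04%);  cumulative: 0.5179, 0.9196, 1


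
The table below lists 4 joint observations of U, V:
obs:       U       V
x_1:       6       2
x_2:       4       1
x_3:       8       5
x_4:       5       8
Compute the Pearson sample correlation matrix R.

Step 1 — column means:
  mean(U) = (6 + 4 + 8 + 5) / 4 = 23/4 = 5.75
  mean(V) = (2 + 1 + 5 + 8) / 4 = 16/4 = 4

Step 2 — sample variances and covariances s[i,j] = (1/(n-1)) · Σ_k (x_{k,i} - mean_i) · (x_{k,j} - mean_j), with n-1 = 3:
  s[U,U] = ((0.25)·(0.25) + (-1.75)·(-1.75) + (2.25)·(2.25) + (-0.75)·(-0.75)) / 3 = 8.75/3 = 2.9167
  s[U,V] = ((0.25)·(-2) + (-1.75)·(-3) + (2.25)·(1) + (-0.75)·(4)) / 3 = 4/3 = 1.3333
  s[V,V] = ((-2)·(-2) + (-3)·(-3) + (1)·(1) + (4)·(4)) / 3 = 30/3 = 10
  Sample standard deviations s_i = √(s[i,i]):
  s(U) = √(2.9167) = 1.7078
  s(V) = √(10) = 3.1623

Step 3 — r_{ij} = s_{ij} / (s_i · s_j):
  r[U,U] = 1 (diagonal).
  r[U,V] = 1.3333 / (1.7078 · 3.1623) = 1.3333 / 5.4006 = 0.2469
  r[V,V] = 1 (diagonal).

R is symmetric with unit diagonal. Assembling:

R = [[1, 0.2469],
 [0.2469, 1]]


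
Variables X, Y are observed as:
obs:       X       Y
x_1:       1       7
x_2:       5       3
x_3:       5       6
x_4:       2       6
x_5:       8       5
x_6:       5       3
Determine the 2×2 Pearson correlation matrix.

Step 1 — column means:
  mean(X) = (1 + 5 + 5 + 2 + 8 + 5) / 6 = 26/6 = 4.3333
  mean(Y) = (7 + 3 + 6 + 6 + 5 + 3) / 6 = 30/6 = 5

Step 2 — sample variances and covariances s[i,j] = (1/(n-1)) · Σ_k (x_{k,i} - mean_i) · (x_{k,j} - mean_j), with n-1 = 5:
  s[X,X] = ((-3.3333)·(-3.3333) + (0.6667)·(0.6667) + (0.6667)·(0.6667) + (-2.3333)·(-2.3333) + (3.6667)·(3.6667) + (0.6667)·(0.6667)) / 5 = 31.3333/5 = 6.2667
  s[X,Y] = ((-3.3333)·(2) + (0.6667)·(-2) + (0.6667)·(1) + (-2.3333)·(1) + (3.6667)·(0) + (0.6667)·(-2)) / 5 = -11/5 = -2.2
  s[Y,Y] = ((2)·(2) + (-2)·(-2) + (1)·(1) + (1)·(1) + (0)·(0) + (-2)·(-2)) / 5 = 14/5 = 2.8
  Sample standard deviations s_i = √(s[i,i]):
  s(X) = √(6.2667) = 2.5033
  s(Y) = √(2.8) = 1.6733

Step 3 — r_{ij} = s_{ij} / (s_i · s_j):
  r[X,X] = 1 (diagonal).
  r[X,Y] = -2.2 / (2.5033 · 1.6733) = -2.2 / 4.1889 = -0.5252
  r[Y,Y] = 1 (diagonal).

R is symmetric with unit diagonal. Assembling:

R = [[1, -0.5252],
 [-0.5252, 1]]


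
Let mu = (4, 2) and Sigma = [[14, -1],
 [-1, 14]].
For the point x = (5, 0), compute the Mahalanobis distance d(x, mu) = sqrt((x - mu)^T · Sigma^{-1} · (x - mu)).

Step 1 — centre the observation: (x - mu) = (1, -2).

Step 2 — invert Sigma. det(Sigma) = 14·14 - (-1)² = 195.
  Sigma^{-1} = (1/det) · [[d, -b], [-b, a]] = [[0.0718, 0.0051],
 [0.0051, 0.0718]].

Step 3 — form the quadratic (x - mu)^T · Sigma^{-1} · (x - mu):
  Sigma^{-1} · (x - mu) = (0.0615, -0.1385).
  (x - mu)^T · [Sigma^{-1} · (x - mu)] = (1)·(0.0615) + (-2)·(-0.1385) = 0.3385.

Step 4 — take square root: d = √(0.3385) ≈ 0.5818.

d(x, mu) = √(0.3385) ≈ 0.5818


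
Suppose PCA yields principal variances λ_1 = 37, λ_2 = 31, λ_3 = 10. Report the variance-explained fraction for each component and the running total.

Step 1 — total variance = trace(Sigma) = Σ λ_i = 37 + 31 + 10 = 78.

Step 2 — fraction explained by component i = λ_i / Σ λ:
  PC1: 37/78 = 0.4744
  PC2: 31/78 = 0.3974
  PC3: 10/78 = 0.1282

Step 3 — cumulative fraction after k components = (λ_1 + ... + λ_k) / Σ λ:
  k = 1: 37/78 = 0.4744
  k = 2: (37 + 31)/78 = 68/78 = 0.8718
  k = 3: (37 + 31 + 10)/78 = 78/78 = 1

Summary (fraction, with percent):

explained: PC1 0.4744 (47.44%), PC2 0.3974 (39.74%), PC3 0.1282 (12.82%);  cumulative: 0.4744, 0.8718, 1


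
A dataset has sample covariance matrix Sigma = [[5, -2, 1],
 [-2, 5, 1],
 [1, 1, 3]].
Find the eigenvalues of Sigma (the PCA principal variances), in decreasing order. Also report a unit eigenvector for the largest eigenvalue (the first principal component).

Step 1 — characteristic polynomial p(λ) = det(λI - Sigma) = λ³ - tr·λ² + c_1·λ - det, where tr = trace, c_1 = sum of the principal 2×2 minors, det = det(Sigma):
  tr = 5 + 5 + 3 = 13,
  c_1 = (5·5 - (-2)²) + (5·3 - (1)²) + (5·3 - (1)²) = 21 + 14 + 14 = 49,
  det = 5·(5·3 - (1)²) - (-2)·((-2)·3 - (1)·(1)) + (1)·((-2)·(1) - 5·(1)) = 5·(14) - (-2)·(-7) + (1)·(-7) = 49.
  So p(λ) = λ³ - 13λ² + 49λ - 49.
Step 2 — look for an integer root (rational root theorem: any rational root is an integer divisor of 49). Testing λ = 7:
  p(7) = 343 - 637 + 343 - 49 = 0  ✓
  Dividing out (λ - 7): p(λ) = (λ - 7)(λ² - 6λ + 7).
Step 3 — remaining eigenvalues from the quadratic λ² - 6λ + 7 = 0:
  Δ = 6² - 4·7 = 36 - 28 = 8,  λ = (6 ± √8)/2 = (6 ± 2.8284)/2 ≈ 4.4142 or 1.5858.
  Sorted: λ_1 = 7,  λ_2 = 4.4142,  λ_3 = 1.5858  (check: sum = 13 = tr ✓).

Step 4 — unit eigenvector for λ_1 = 7: v spans the null space of (Sigma - λ_1 I), whose rows are
  r_1 = (-2, -2, 1),  r_2 = (-2, -2, 1),  r_3 = (1, 1, -4).
  v is orthogonal to every row, so take v ∝ r_1 × r_3 = ((-2)·(-4) - (1)·(1), (1)·(1) - (-2)·(-4), (-2)·(1) - (-2)·(1)) = (7, -7, 0).
  Rescale (divide by 7): u = (1, -1, 0).
  ||u|| = √((1)² + (-1)² + (0)²) = √(2) ≈ 1.4142,  v_1 = u/||u|| ≈ (0.7071, -0.7071, 0) (||v_1|| = 1).

λ_1 = 7,  λ_2 = 4.4142,  λ_3 = 1.5858;  v_1 ≈ (0.7071, -0.7071, 0)


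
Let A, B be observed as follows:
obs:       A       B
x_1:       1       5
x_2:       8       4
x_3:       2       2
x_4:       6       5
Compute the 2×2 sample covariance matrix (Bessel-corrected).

Step 1 — column means:
  mean(A) = (1 + 8 + 2 + 6) / 4 = 17/4 = 4.25
  mean(B) = (5 + 4 + 2 + 5) / 4 = 16/4 = 4

Step 2 — sample covariance S[i,j] = (1/(n-1)) · Σ_k (x_{k,i} - mean_i) · (x_{k,j} - mean_j), with n-1 = 3.
  S[A,A] = ((-3.25)·(-3.25) + (3.75)·(3.75) + (-2.25)·(-2.25) + (1.75)·(1.75)) / 3 = 32.75/3 = 10.9167
  S[A,B] = ((-3.25)·(1) + (3.75)·(0) + (-2.25)·(-2) + (1.75)·(1)) / 3 = 3/3 = 1
  S[B,B] = ((1)·(1) + (0)·(0) + (-2)·(-2) + (1)·(1)) / 3 = 6/3 = 2

S is symmetric (S[j,i] = S[i,j]). Assembling:

S = [[10.9167, 1],
 [1, 2]]


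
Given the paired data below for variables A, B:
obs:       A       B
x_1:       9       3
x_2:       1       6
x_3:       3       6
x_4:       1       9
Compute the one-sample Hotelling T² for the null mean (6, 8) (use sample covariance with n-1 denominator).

Step 1 — sample mean vector:
  mean(A) = (9 + 1 + 3 + 1) / 4 = 14/4 = 3.5
  mean(B) = (3 + 6 + 6 + 9) / 4 = 24/4 = 6
  x̄ = (3.5, 6),  deviation x̄ - mu_0 = (3.5, 6) - (6, 8) = (-2.5, -2).

Step 2 — sample covariance matrix, S[i,j] = (1/(n-1)) · Σ_k (x_{k,i} - mean_i) · (x_{k,j} - mean_j), divisor n-1 = 3:
  S[A,A] = ((5.5)·(5.5) + (-2.5)·(-2.5) + (-0.5)·(-0.5) + (-2.5)·(-2.5)) / 3 = 43/3 = 14.3333
  S[A,B] = ((5.5)·(-3) + (-2.5)·(0) + (-0.5)·(0) + (-2.5)·(3)) / 3 = -24/3 = -8
  S[B,B] = ((-3)·(-3) + (0)·(0) + (0)·(0) + (3)·(3)) / 3 = 18/3 = 6
  S = [[14.3333, -8],
 [-8, 6]].

Step 3 — invert S. det(S) = 14.3333·6 - (-8)² = 22.
  S^{-1} = (1/det) · [[d, -b], [-b, a]] = [[0.2727, 0.3636],
 [0.3636, 0.6515]].

Step 4 — quadratic form (x̄ - mu_0)^T · S^{-1} · (x̄ - mu_0):
  S^{-1} · (x̄ - mu_0) = (-1.4091, -2.2121),
  (x̄ - mu_0)^T · [...] = (-2.5)·(-1.4091) + (-2)·(-2.2121) = 7.947.

Step 5 — scale by n: T² = 4 · 7.947 = 31.7879.

T² ≈ 31.7879


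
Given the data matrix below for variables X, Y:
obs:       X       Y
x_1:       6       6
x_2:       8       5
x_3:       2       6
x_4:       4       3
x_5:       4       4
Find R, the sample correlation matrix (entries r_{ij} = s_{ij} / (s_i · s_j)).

Step 1 — column means:
  mean(X) = (6 + 8 + 2 + 4 + 4) / 5 = 24/5 = 4.8
  mean(Y) = (6 + 5 + 6 + 3 + 4) / 5 = 24/5 = 4.8

Step 2 — sample variances and covariances s[i,j] = (1/(n-1)) · Σ_k (x_{k,i} - mean_i) · (x_{k,j} - mean_j), with n-1 = 4:
  s[X,X] = ((1.2)·(1.2) + (3.2)·(3.2) + (-2.8)·(-2.8) + (-0.8)·(-0.8) + (-0.8)·(-0.8)) / 4 = 20.8/4 = 5.2
  s[X,Y] = ((1.2)·(1.2) + (3.2)·(0.2) + (-2.8)·(1.2) + (-0.8)·(-1.8) + (-0.8)·(-0.8)) / 4 = 0.8/4 = 0.2
  s[Y,Y] = ((1.2)·(1.2) + (0.2)·(0.2) + (1.2)·(1.2) + (-1.8)·(-1.8) + (-0.8)·(-0.8)) / 4 = 6.8/4 = 1.7
  Sample standard deviations s_i = √(s[i,i]):
  s(X) = √(5.2) = 2.2804
  s(Y) = √(1.7) = 1.3038

Step 3 — r_{ij} = s_{ij} / (s_i · s_j):
  r[X,X] = 1 (diagonal).
  r[X,Y] = 0.2 / (2.2804 · 1.3038) = 0.2 / 2.9732 = 0.0673
  r[Y,Y] = 1 (diagonal).

R is symmetric with unit diagonal. Assembling:

R = [[1, 0.0673],
 [0.0673, 1]]


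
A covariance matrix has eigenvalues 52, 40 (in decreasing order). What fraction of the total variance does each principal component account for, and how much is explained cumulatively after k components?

Step 1 — total variance = trace(Sigma) = Σ λ_i = 52 + 40 = 92.

Step 2 — fraction explained by component i = λ_i / Σ λ:
  PC1: 52/92 = 0.5652
  PC2: 40/92 = 0.4348

Step 3 — cumulative fraction after k components = (λ_1 + ... + λ_k) / Σ λ:
  k = 1: 52/92 = 0.5652
  k = 2: (52 + 40)/92 = 92/92 = 1

Summary (fraction, with percent):

explained: PC1 0.5652 (56.52%), PC2 0.4348 (43.48%);  cumulative: 0.5652, 1


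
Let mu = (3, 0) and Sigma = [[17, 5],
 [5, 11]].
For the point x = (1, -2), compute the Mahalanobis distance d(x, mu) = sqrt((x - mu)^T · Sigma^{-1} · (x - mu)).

Step 1 — centre the observation: (x - mu) = (-2, -2).

Step 2 — invert Sigma. det(Sigma) = 17·11 - (5)² = 162.
  Sigma^{-1} = (1/det) · [[d, -b], [-b, a]] = [[0.0679, -0.0309],
 [-0.0309, 0.1049]].

Step 3 — form the quadratic (x - mu)^T · Sigma^{-1} · (x - mu):
  Sigma^{-1} · (x - mu) = (-0.0741, -0.1481).
  (x - mu)^T · [Sigma^{-1} · (x - mu)] = (-2)·(-0.0741) + (-2)·(-0.1481) = 0.4444.

Step 4 — take square root: d = √(0.4444) ≈ 0.6667.

d(x, mu) = √(0.4444) ≈ 0.6667


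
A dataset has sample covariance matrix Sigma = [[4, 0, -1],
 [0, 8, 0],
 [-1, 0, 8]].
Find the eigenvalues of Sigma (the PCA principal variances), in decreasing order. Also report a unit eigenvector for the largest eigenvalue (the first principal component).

Step 1 — characteristic polynomial p(λ) = det(λI - Sigma) = λ³ - tr·λ² + c_1·λ - det, where tr = trace, c_1 = sum of the principal 2×2 minors, det = det(Sigma):
  tr = 4 + 8 + 8 = 20,
  c_1 = (4·8 - (0)²) + (4·8 - (-1)²) + (8·8 - (0)²) = 32 + 31 + 64 = 127,
  det = 4·(8·8 - (0)²) - (0)·((0)·8 - (0)·(-1)) + (-1)·((0)·(0) - 8·(-1)) = 4·(64) - (0)·(0) + (-1)·(8) = 248.
  So p(λ) = λ³ - 20λ² + 127λ - 248.
Step 2 — look for an integer root (rational root theorem: any rational root is an integer divisor of 248). Testing λ = 8:
  p(8) = 512 - 1280 + 1016 - 248 = 0  ✓
  Dividing out (λ - 8): p(λ) = (λ - 8)(λ² - 12λ + 31).
Step 3 — remaining eigenvalues from the quadratic λ² - 12λ + 31 = 0:
  Δ = 12² - 4·31 = 144 - 124 = 20,  λ = (12 ± √20)/2 = (12 ± 4.4721)/2 ≈ 8.2361 or 3.7639.
  Sorted: λ_1 = 8.2361,  λ_2 = 8,  λ_3 = 3.7639  (check: sum = 20 = tr ✓).

Step 4 — unit eigenvector for λ_1 ≈ 8.2361: v spans the null space of (Sigma - λ_1 I), whose rows are
  r_1 = (-4.2361, 0, -1),  r_2 = (0, -0.2361, 0),  r_3 = (-1, 0, -0.2361).
  v is orthogonal to every row, so take v ∝ r_1 × r_2 = ((0)·(0) - (-1)·(-0.2361), (-1)·(0) - (-4.2361)·(0), (-4.2361)·(-0.2361) - (0)·(0)) ≈ (-0.2361, 0, 1).
  Rescale (multiply by -1 so the first nonzero entry is positive): u = (0.2361, 0, -1).
  ||u|| = √((0.2361)² + (0)² + (-1)²) = √(1.0557) ≈ 1.0275,  v_1 = u/||u|| ≈ (0.2298, 0, -0.9732) (||v_1|| = 1).

λ_1 = 8.2361,  λ_2 = 8,  λ_3 = 3.7639;  v_1 ≈ (0.2298, 0, -0.9732)


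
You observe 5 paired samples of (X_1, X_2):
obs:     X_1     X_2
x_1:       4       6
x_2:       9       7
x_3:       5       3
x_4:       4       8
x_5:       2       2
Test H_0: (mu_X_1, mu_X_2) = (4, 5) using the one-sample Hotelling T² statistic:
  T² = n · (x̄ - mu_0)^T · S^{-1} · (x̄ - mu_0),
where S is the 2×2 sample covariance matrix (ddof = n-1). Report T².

Step 1 — sample mean vector:
  mean(X_1) = (4 + 9 + 5 + 4 + 2) / 5 = 24/5 = 4.8
  mean(X_2) = (6 + 7 + 3 + 8 + 2) / 5 = 26/5 = 5.2
  x̄ = (4.8, 5.2),  deviation x̄ - mu_0 = (4.8, 5.2) - (4, 5) = (0.8, 0.2).

Step 2 — sample covariance matrix, S[i,j] = (1/(n-1)) · Σ_k (x_{k,i} - mean_i) · (x_{k,j} - mean_j), divisor n-1 = 4:
  S[X_1,X_1] = ((-0.8)·(-0.8) + (4.2)·(4.2) + (0.2)·(0.2) + (-0.8)·(-0.8) + (-2.8)·(-2.8)) / 4 = 26.8/4 = 6.7
  S[X_1,X_2] = ((-0.8)·(0.8) + (4.2)·(1.8) + (0.2)·(-2.2) + (-0.8)·(2.8) + (-2.8)·(-3.2)) / 4 = 13.2/4 = 3.3
  S[X_2,X_2] = ((0.8)·(0.8) + (1.8)·(1.8) + (-2.2)·(-2.2) + (2.8)·(2.8) + (-3.2)·(-3.2)) / 4 = 26.8/4 = 6.7
  S = [[6.7, 3.3],
 [3.3, 6.7]].

Step 3 — invert S. det(S) = 6.7·6.7 - (3.3)² = 34.
  S^{-1} = (1/det) · [[d, -b], [-b, a]] = [[0.1971, -0.0971],
 [-0.0971, 0.1971]].

Step 4 — quadratic form (x̄ - mu_0)^T · S^{-1} · (x̄ - mu_0):
  S^{-1} · (x̄ - mu_0) = (0.1382, -0.0382),
  (x̄ - mu_0)^T · [...] = (0.8)·(0.1382) + (0.2)·(-0.0382) = 0.1029.

Step 5 — scale by n: T² = 5 · 0.1029 = 0.5147.

T² ≈ 0.5147


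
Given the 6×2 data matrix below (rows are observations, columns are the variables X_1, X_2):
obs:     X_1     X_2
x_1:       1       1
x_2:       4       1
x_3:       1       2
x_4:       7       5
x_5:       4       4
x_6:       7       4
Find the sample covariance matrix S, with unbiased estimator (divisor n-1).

Step 1 — column means:
  mean(X_1) = (1 + 4 + 1 + 7 + 4 + 7) / 6 = 24/6 = 4
  mean(X_2) = (1 + 1 + 2 + 5 + 4 + 4) / 6 = 17/6 = 2.8333

Step 2 — sample covariance S[i,j] = (1/(n-1)) · Σ_k (x_{k,i} - mean_i) · (x_{k,j} - mean_j), with n-1 = 5.
  S[X_1,X_1] = ((-3)·(-3) + (0)·(0) + (-3)·(-3) + (3)·(3) + (0)·(0) + (3)·(3)) / 5 = 36/5 = 7.2
  S[X_1,X_2] = ((-3)·(-1.8333) + (0)·(-1.8333) + (-3)·(-0.8333) + (3)·(2.1667) + (0)·(1.1667) + (3)·(1.1667)) / 5 = 18/5 = 3.6
  S[X_2,X_2] = ((-1.8333)·(-1.8333) + (-1.8333)·(-1.8333) + (-0.8333)·(-0.8333) + (2.1667)·(2.1667) + (1.1667)·(1.1667) + (1.1667)·(1.1667)) / 5 = 14.8333/5 = 2.9667

S is symmetric (S[j,i] = S[i,j]). Assembling:

S = [[7.2, 3.6],
 [3.6, 2.9667]]


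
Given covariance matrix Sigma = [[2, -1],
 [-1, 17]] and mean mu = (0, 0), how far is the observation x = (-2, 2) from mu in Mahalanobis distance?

Step 1 — centre the observation: (x - mu) = (-2, 2).

Step 2 — invert Sigma. det(Sigma) = 2·17 - (-1)² = 33.
  Sigma^{-1} = (1/det) · [[d, -b], [-b, a]] = [[0.5152, 0.0303],
 [0.0303, 0.0606]].

Step 3 — form the quadratic (x - mu)^T · Sigma^{-1} · (x - mu):
  Sigma^{-1} · (x - mu) = (-0.9697, 0.0606).
  (x - mu)^T · [Sigma^{-1} · (x - mu)] = (-2)·(-0.9697) + (2)·(0.0606) = 2.0606.

Step 4 — take square root: d = √(2.0606) ≈ 1.4355.

d(x, mu) = √(2.0606) ≈ 1.4355


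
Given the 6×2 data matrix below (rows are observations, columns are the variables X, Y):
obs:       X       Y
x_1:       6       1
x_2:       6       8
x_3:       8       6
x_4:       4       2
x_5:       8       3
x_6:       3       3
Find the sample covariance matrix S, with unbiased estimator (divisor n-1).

Step 1 — column means:
  mean(X) = (6 + 6 + 8 + 4 + 8 + 3) / 6 = 35/6 = 5.8333
  mean(Y) = (1 + 8 + 6 + 2 + 3 + 3) / 6 = 23/6 = 3.8333

Step 2 — sample covariance S[i,j] = (1/(n-1)) · Σ_k (x_{k,i} - mean_i) · (x_{k,j} - mean_j), with n-1 = 5.
  S[X,X] = ((0.1667)·(0.1667) + (0.1667)·(0.1667) + (2.1667)·(2.1667) + (-1.8333)·(-1.8333) + (2.1667)·(2.1667) + (-2.8333)·(-2.8333)) / 5 = 20.8333/5 = 4.1667
  S[X,Y] = ((0.1667)·(-2.8333) + (0.1667)·(4.1667) + (2.1667)·(2.1667) + (-1.8333)·(-1.8333) + (2.1667)·(-0.8333) + (-2.8333)·(-0.8333)) / 5 = 8.8333/5 = 1.7667
  S[Y,Y] = ((-2.8333)·(-2.8333) + (4.1667)·(4.1667) + (2.1667)·(2.1667) + (-1.8333)·(-1.8333) + (-0.8333)·(-0.8333) + (-0.8333)·(-0.8333)) / 5 = 34.8333/5 = 6.9667

S is symmetric (S[j,i] = S[i,j]). Assembling:

S = [[4.1667, 1.7667],
 [1.7667, 6.9667]]


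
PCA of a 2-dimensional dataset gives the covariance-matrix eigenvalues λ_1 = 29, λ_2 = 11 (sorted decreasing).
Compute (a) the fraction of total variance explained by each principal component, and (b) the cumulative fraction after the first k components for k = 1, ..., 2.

Step 1 — total variance = trace(Sigma) = Σ λ_i = 29 + 11 = 40.

Step 2 — fraction explained by component i = λ_i / Σ λ:
  PC1: 29/40 = 0.725
  PC2: 11/40 = 0.275

Step 3 — cumulative fraction after k components = (λ_1 + ... + λ_k) / Σ λ:
  k = 1: 29/40 = 0.725
  k = 2: (29 + 11)/40 = 40/40 = 1

Summary (fraction, with percent):

explained: PC1 0.725 (72.5%), PC2 0.275 (27.5%);  cumulative: 0.725, 1


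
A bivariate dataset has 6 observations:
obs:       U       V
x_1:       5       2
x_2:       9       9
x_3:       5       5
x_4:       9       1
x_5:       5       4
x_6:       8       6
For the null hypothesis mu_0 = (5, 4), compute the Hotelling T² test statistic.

Step 1 — sample mean vector:
  mean(U) = (5 + 9 + 5 + 9 + 5 + 8) / 6 = 41/6 = 6.8333
  mean(V) = (2 + 9 + 5 + 1 + 4 + 6) / 6 = 27/6 = 4.5
  x̄ = (6.8333, 4.5),  deviation x̄ - mu_0 = (6.8333, 4.5) - (5, 4) = (1.8333, 0.5).

Step 2 — sample covariance matrix, S[i,j] = (1/(n-1)) · Σ_k (x_{k,i} - mean_i) · (x_{k,j} - mean_j), divisor n-1 = 5:
  S[U,U] = ((-1.8333)·(-1.8333) + (2.1667)·(2.1667) + (-1.8333)·(-1.8333) + (2.1667)·(2.1667) + (-1.8333)·(-1.8333) + (1.1667)·(1.1667)) / 5 = 20.8333/5 = 4.1667
  S[U,V] = ((-1.8333)·(-2.5) + (2.1667)·(4.5) + (-1.8333)·(0.5) + (2.1667)·(-3.5) + (-1.8333)·(-0.5) + (1.1667)·(1.5)) / 5 = 8.5/5 = 1.7
  S[V,V] = ((-2.5)·(-2.5) + (4.5)·(4.5) + (0.5)·(0.5) + (-3.5)·(-3.5) + (-0.5)·(-0.5) + (1.5)·(1.5)) / 5 = 41.5/5 = 8.3
  S = [[4.1667, 1.7],
 [1.7, 8.3]].

Step 3 — invert S. det(S) = 4.1667·8.3 - (1.7)² = 31.6933.
  S^{-1} = (1/det) · [[d, -b], [-b, a]] = [[0.2619, -0.0536],
 [-0.0536, 0.1315]].

Step 4 — quadratic form (x̄ - mu_0)^T · S^{-1} · (x̄ - mu_0):
  S^{-1} · (x̄ - mu_0) = (0.4533, -0.0326),
  (x̄ - mu_0)^T · [...] = (1.8333)·(0.4533) + (0.5)·(-0.0326) = 0.8148.

Step 5 — scale by n: T² = 6 · 0.8148 = 4.8885.

T² ≈ 4.8885


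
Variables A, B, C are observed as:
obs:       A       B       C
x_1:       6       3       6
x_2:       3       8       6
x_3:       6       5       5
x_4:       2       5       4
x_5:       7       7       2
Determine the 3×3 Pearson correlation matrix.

Step 1 — column means:
  mean(A) = (6 + 3 + 6 + 2 + 7) / 5 = 24/5 = 4.8
  mean(B) = (3 + 8 + 5 + 5 + 7) / 5 = 28/5 = 5.6
  mean(C) = (6 + 6 + 5 + 4 + 2) / 5 = 23/5 = 4.6

Step 2 — sample variances and covariances s[i,j] = (1/(n-1)) · Σ_k (x_{k,i} - mean_i) · (x_{k,j} - mean_j), with n-1 = 4:
  s[A,A] = ((1.2)·(1.2) + (-1.8)·(-1.8) + (1.2)·(1.2) + (-2.8)·(-2.8) + (2.2)·(2.2)) / 4 = 18.8/4 = 4.7
  s[A,B] = ((1.2)·(-2.6) + (-1.8)·(2.4) + (1.2)·(-0.6) + (-2.8)·(-0.6) + (2.2)·(1.4)) / 4 = -3.4/4 = -0.85
  s[A,C] = ((1.2)·(1.4) + (-1.8)·(1.4) + (1.2)·(0.4) + (-2.8)·(-0.6) + (2.2)·(-2.6)) / 4 = -4.4/4 = -1.1
  s[B,B] = ((-2.6)·(-2.6) + (2.4)·(2.4) + (-0.6)·(-0.6) + (-0.6)·(-0.6) + (1.4)·(1.4)) / 4 = 15.2/4 = 3.8
  s[B,C] = ((-2.6)·(1.4) + (2.4)·(1.4) + (-0.6)·(0.4) + (-0.6)·(-0.6) + (1.4)·(-2.6)) / 4 = -3.8/4 = -0.95
  s[C,C] = ((1.4)·(1.4) + (1.4)·(1.4) + (0.4)·(0.4) + (-0.6)·(-0.6) + (-2.6)·(-2.6)) / 4 = 11.2/4 = 2.8
  Sample standard deviations s_i = √(s[i,i]):
  s(A) = √(4.7) = 2.1679
  s(B) = √(3.8) = 1.9494
  s(C) = √(2.8) = 1.6733

Step 3 — r_{ij} = s_{ij} / (s_i · s_j):
  r[A,A] = 1 (diagonal).
  r[A,B] = -0.85 / (2.1679 · 1.9494) = -0.85 / 4.2261 = -0.2011
  r[A,C] = -1.1 / (2.1679 · 1.6733) = -1.1 / 3.6277 = -0.3032
  r[B,B] = 1 (diagonal).
  r[B,C] = -0.95 / (1.9494 · 1.6733) = -0.95 / 3.2619 = -0.2912
  r[C,C] = 1 (diagonal).

R is symmetric with unit diagonal. Assembling:

R = [[1, -0.2011, -0.3032],
 [-0.2011, 1, -0.2912],
 [-0.3032, -0.2912, 1]]


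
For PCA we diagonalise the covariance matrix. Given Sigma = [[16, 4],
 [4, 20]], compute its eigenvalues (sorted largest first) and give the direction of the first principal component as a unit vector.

Step 1 — characteristic polynomial of 2×2 Sigma:
  det(Sigma - λI) = λ² - trace · λ + det = 0.
  trace = 16 + 20 = 36, det = 16·20 - (4)² = 304.
Step 2 — discriminant:
  Δ = trace² - 4·det = 1296 - 1216 = 80.
Step 3 — eigenvalues:
  λ = (trace ± √Δ)/2 = (36 ± 8.9443)/2,
  λ_1 = 22.4721,  λ_2 = 13.5279.

Step 4 — unit eigenvector for λ_1: solve (Sigma - λ_1 I)v = 0. First row:
  (16 - 22.4721)·v_x + (4)·v_y = 0, i.e. (-6.4721)·v_x + (4)·v_y = 0,
  so v ∝ (b, λ_1 - a) = (4, 6.4721) = u.
  ||u|| = √((4)² + (6.4721)²) = √(57.8885) ≈ 7.6085,
  v_1 = u/||u|| ≈ (0.5257, 0.8507) (||v_1|| = 1).

λ_1 = 22.4721,  λ_2 = 13.5279;  v_1 ≈ (0.5257, 0.8507)


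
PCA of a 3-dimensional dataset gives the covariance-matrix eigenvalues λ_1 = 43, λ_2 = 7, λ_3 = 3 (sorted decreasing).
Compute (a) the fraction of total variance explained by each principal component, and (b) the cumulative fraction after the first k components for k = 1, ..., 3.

Step 1 — total variance = trace(Sigma) = Σ λ_i = 43 + 7 + 3 = 53.

Step 2 — fraction explained by component i = λ_i / Σ λ:
  PC1: 43/53 = 0.8113
  PC2: 7/53 = 0.1321
  PC3: 3/53 = 0.0566

Step 3 — cumulative fraction after k components = (λ_1 + ... + λ_k) / Σ λ:
  k = 1: 43/53 = 0.8113
  k = 2: (43 + 7)/53 = 50/53 = 0.9434
  k = 3: (43 + 7 + 3)/53 = 53/53 = 1

Summary (fraction, with percent):

explained: PC1 0.8113 (81.13%), PC2 0.1321 (13.21%), PC3 0.0566 (5.66%);  cumulative: 0.8113, 0.9434, 1


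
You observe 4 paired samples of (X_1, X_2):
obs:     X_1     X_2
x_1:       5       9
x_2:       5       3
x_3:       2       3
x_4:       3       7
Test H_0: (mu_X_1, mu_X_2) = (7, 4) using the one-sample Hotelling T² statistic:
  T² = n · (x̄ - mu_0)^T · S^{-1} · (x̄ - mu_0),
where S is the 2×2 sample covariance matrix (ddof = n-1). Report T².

Step 1 — sample mean vector:
  mean(X_1) = (5 + 5 + 2 + 3) / 4 = 15/4 = 3.75
  mean(X_2) = (9 + 3 + 3 + 7) / 4 = 22/4 = 5.5
  x̄ = (3.75, 5.5),  deviation x̄ - mu_0 = (3.75, 5.5) - (7, 4) = (-3.25, 1.5).

Step 2 — sample covariance matrix, S[i,j] = (1/(n-1)) · Σ_k (x_{k,i} - mean_i) · (x_{k,j} - mean_j), divisor n-1 = 3:
  S[X_1,X_1] = ((1.25)·(1.25) + (1.25)·(1.25) + (-1.75)·(-1.75) + (-0.75)·(-0.75)) / 3 = 6.75/3 = 2.25
  S[X_1,X_2] = ((1.25)·(3.5) + (1.25)·(-2.5) + (-1.75)·(-2.5) + (-0.75)·(1.5)) / 3 = 4.5/3 = 1.5
  S[X_2,X_2] = ((3.5)·(3.5) + (-2.5)·(-2.5) + (-2.5)·(-2.5) + (1.5)·(1.5)) / 3 = 27/3 = 9
  S = [[2.25, 1.5],
 [1.5, 9]].

Step 3 — invert S. det(S) = 2.25·9 - (1.5)² = 18.
  S^{-1} = (1/det) · [[d, -b], [-b, a]] = [[0.5, -0.0833],
 [-0.0833, 0.125]].

Step 4 — quadratic form (x̄ - mu_0)^T · S^{-1} · (x̄ - mu_0):
  S^{-1} · (x̄ - mu_0) = (-1.75, 0.4583),
  (x̄ - mu_0)^T · [...] = (-3.25)·(-1.75) + (1.5)·(0.4583) = 6.375.

Step 5 — scale by n: T² = 4 · 6.375 = 25.5.

T² ≈ 25.5
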